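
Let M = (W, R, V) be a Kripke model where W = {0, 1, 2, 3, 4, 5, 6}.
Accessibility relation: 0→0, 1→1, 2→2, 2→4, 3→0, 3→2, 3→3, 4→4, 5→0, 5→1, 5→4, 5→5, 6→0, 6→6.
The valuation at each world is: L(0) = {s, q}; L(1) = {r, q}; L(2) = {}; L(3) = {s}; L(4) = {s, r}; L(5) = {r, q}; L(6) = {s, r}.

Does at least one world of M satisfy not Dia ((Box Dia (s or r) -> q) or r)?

Recall that Box ψ holds at a world iff ψ holds at every accessible world, and Dia ψ holds iff ψ holds at some accessible world.
Let φ = not Dia ((Box Dia (s or r) -> q) or r). Evaluate φ at each world:
  0 (successors {0}): φ is false.
  1 (successors {1}): φ is false.
  2 (successors {2, 4}): φ is false.
  3 (successors {0, 2, 3}): φ is false.
  4 (successors {4}): φ is false.
  5 (successors {0, 1, 4, 5}): φ is false.
  6 (successors {0, 6}): φ is false.
For instance, at 1:
  At 1: Dia ((Box Dia (s or r) -> q) or r) is true, so not Dia ((Box Dia (s or r) -> q) or r) is false.
    At 1: Dia ((Box Dia (s or r) -> q) or r) requires (Box Dia (s or r) -> q) or r at some successor in {1}.
      (Box Dia (s or r) -> q) or r holds at 1, so Dia ((Box Dia (s or r) -> q) or r) is true at 1.

No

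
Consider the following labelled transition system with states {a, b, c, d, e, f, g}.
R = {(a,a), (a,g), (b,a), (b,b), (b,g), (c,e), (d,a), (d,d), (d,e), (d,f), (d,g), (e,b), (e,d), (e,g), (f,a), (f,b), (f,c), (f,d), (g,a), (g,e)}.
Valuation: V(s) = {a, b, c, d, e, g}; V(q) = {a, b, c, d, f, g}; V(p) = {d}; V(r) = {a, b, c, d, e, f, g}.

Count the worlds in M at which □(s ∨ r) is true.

Recall that □ψ holds at a world iff ψ holds at every accessible world, and ◇ψ holds iff ψ holds at some accessible world.
Let φ = □(s ∨ r). Evaluate φ at each world:
  a (successors {a, g}): φ is true.
  b (successors {a, b, g}): φ is true.
  c (successors {e}): φ is true.
  d (successors {a, d, e, f, g}): φ is true.
  e (successors {b, d, g}): φ is true.
  f (successors {a, b, c, d}): φ is true.
  g (successors {a, e}): φ is true.
For instance, at a:
  At a: □(s ∨ r) requires s ∨ r at every successor {a, g}.
    At a: s ∨ r is true.
    At g: s ∨ r is true.
  So □(s ∨ r) is true at a.
Satisfying worlds: {a, b, c, d, e, f, g}

7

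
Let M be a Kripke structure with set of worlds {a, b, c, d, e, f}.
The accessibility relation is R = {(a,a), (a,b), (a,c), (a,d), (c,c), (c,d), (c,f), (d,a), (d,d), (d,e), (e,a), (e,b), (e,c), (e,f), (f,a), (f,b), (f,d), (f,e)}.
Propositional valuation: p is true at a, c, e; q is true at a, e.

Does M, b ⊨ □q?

Yes

At b: no accessible worlds, so □q holds vacuously.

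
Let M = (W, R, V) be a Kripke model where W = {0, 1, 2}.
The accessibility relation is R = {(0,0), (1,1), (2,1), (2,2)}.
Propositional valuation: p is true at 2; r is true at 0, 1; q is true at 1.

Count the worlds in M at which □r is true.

Let φ = □r. Evaluate φ at each world:
  0 (successors {0}): φ is true.
  1 (successors {1}): φ is true.
  2 (successors {1, 2}): φ is false.
For instance, at 0:
  At 0: □r requires r at every successor {0}.
    At 0: r is true.
  So □r is true at 0.
Satisfying worlds: {0, 1}

2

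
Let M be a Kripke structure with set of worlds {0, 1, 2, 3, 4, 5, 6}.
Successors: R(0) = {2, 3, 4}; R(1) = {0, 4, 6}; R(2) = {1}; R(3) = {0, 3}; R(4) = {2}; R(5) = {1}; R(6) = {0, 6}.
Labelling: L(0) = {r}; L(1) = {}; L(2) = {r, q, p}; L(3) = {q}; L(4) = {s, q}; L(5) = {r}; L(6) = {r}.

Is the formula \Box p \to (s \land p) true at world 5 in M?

Yes

At 5: \Box p is false, s \land p is false, so \Box p \to (s \land p) is true.
  At 5: \Box p requires p at every successor {1}.
    p fails at 1, so \Box p is false at 5.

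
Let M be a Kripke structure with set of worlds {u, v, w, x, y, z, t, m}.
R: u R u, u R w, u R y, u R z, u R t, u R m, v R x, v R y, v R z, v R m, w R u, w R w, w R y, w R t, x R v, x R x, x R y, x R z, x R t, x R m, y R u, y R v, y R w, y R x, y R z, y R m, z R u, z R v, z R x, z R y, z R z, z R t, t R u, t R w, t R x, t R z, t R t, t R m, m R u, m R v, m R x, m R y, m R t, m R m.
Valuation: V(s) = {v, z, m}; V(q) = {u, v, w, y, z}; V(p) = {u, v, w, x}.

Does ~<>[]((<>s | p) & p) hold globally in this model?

Recall that []ψ holds at a world iff ψ holds at every accessible world, and <>ψ holds iff ψ holds at some accessible world.
Let φ = ~<>[]((<>s | p) & p). Evaluate φ at each world:
  u (successors {u, w, y, z, t, m}): φ is true.
  v (successors {x, y, z, m}): φ is true.
  w (successors {u, w, y, t}): φ is true.
  x (successors {v, x, y, z, t, m}): φ is true.
  y (successors {u, v, w, x, z, m}): φ is true.
  z (successors {u, v, x, y, z, t}): φ is true.
  t (successors {u, w, x, z, t, m}): φ is true.
  m (successors {u, v, x, y, t, m}): φ is true.
For instance, at w:
  At w: <>[]((<>s | p) & p) is false, so ~<>[]((<>s | p) & p) is true.
    At w: <>[]((<>s | p) & p) requires []((<>s | p) & p) at some successor in {u, w, y, t}.
      At u: []((<>s | p) & p) is false.
      At w: []((<>s | p) & p) is false.
      At y: []((<>s | p) & p) is false.
      At t: []((<>s | p) & p) is false.
    So <>[]((<>s | p) & p) is false at w.

Yes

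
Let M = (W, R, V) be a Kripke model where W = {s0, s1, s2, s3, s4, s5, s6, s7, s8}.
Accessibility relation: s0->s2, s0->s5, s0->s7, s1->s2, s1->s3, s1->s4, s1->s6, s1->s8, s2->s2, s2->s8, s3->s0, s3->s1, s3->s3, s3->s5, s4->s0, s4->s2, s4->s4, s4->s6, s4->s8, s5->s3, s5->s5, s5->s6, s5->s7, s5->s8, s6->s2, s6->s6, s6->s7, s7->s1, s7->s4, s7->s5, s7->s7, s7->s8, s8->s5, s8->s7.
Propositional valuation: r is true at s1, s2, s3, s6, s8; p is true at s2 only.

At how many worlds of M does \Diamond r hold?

8

Let φ = \Diamond r. Evaluate φ at each world:
  s0 (successors {s2, s5, s7}): φ is true.
  s1 (successors {s2, s3, s4, s6, s8}): φ is true.
  s2 (successors {s2, s8}): φ is true.
  s3 (successors {s0, s1, s3, s5}): φ is true.
  s4 (successors {s0, s2, s4, s6, s8}): φ is true.
  s5 (successors {s3, s5, s6, s7, s8}): φ is true.
  s6 (successors {s2, s6, s7}): φ is true.
  s7 (successors {s1, s4, s5, s7, s8}): φ is true.
  s8 (successors {s5, s7}): φ is false.
For instance, at s3:
  At s3: \Diamond r requires r at some successor in {s0, s1, s3, s5}.
    r holds at s1, so \Diamond r is true at s3.
Satisfying worlds: {s0, s1, s2, s3, s4, s5, s6, s7}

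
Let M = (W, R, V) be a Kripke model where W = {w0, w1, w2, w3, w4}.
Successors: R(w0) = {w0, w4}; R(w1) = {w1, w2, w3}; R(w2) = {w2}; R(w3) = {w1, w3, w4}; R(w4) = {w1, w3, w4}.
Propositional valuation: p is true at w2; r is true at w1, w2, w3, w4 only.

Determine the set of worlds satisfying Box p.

Recall that Box ψ holds at a world iff ψ holds at every accessible world, and Dia ψ holds iff ψ holds at some accessible world.
Let φ = Box p. Evaluate φ at each world:
  w0 (successors {w0, w4}): φ is false.
  w1 (successors {w1, w2, w3}): φ is false.
  w2 (successors {w2}): φ is true.
  w3 (successors {w1, w3, w4}): φ is false.
  w4 (successors {w1, w3, w4}): φ is false.
For instance, at w4:
  At w4: Box p requires p at every successor {w1, w3, w4}.
    p fails at w1, so Box p is false at w4.
Satisfying worlds: {w2}

w2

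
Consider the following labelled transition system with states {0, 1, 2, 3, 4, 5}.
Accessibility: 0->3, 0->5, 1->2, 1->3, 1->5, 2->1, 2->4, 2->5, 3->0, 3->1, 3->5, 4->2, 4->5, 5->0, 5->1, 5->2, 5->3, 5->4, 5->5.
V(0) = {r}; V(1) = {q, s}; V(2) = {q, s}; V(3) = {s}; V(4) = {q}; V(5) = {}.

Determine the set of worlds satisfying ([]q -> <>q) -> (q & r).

Let φ = ([]q -> <>q) -> (q & r). Evaluate φ at each world:
  0 (successors {3, 5}): φ is false.
  1 (successors {2, 3, 5}): φ is false.
  2 (successors {1, 4, 5}): φ is false.
  3 (successors {0, 1, 5}): φ is false.
  4 (successors {2, 5}): φ is false.
  5 (successors {0, 1, 2, 3, 4, 5}): φ is false.
For instance, at 1:
  At 1: []q -> <>q is true, q & r is false, so ([]q -> <>q) -> (q & r) is false.
    At 1: []q is false, <>q is true, so []q -> <>q is true.
      At 1: []q requires q at every successor {2, 3, 5}.
        q fails at 3, so []q is false at 1.
      At 1: <>q requires q at some successor in {2, 3, 5}.
        q holds at 2, so <>q is true at 1.
Satisfying worlds: none.

none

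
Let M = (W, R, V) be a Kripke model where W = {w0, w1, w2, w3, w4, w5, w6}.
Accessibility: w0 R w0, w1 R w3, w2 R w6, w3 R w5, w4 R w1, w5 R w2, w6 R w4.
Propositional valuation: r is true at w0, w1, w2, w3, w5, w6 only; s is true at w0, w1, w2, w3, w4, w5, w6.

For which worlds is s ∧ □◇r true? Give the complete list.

w0, w1, w3, w4, w5, w6

Recall that □ψ holds at a world iff ψ holds at every accessible world, and ◇ψ holds iff ψ holds at some accessible world.
Let φ = s ∧ □◇r. Evaluate φ at each world:
  w0 (successors {w0}): φ is true.
  w1 (successors {w3}): φ is true.
  w2 (successors {w6}): φ is false.
  w3 (successors {w5}): φ is true.
  w4 (successors {w1}): φ is true.
  w5 (successors {w2}): φ is true.
  w6 (successors {w4}): φ is true.
For instance, at w1:
  At w1: s is true, □◇r is true, so s ∧ □◇r is true.
    At w1: □◇r requires ◇r at every successor {w3}.
      At w3: ◇r is true.
    So □◇r is true at w1.
Satisfying worlds: {w0, w1, w3, w4, w5, w6}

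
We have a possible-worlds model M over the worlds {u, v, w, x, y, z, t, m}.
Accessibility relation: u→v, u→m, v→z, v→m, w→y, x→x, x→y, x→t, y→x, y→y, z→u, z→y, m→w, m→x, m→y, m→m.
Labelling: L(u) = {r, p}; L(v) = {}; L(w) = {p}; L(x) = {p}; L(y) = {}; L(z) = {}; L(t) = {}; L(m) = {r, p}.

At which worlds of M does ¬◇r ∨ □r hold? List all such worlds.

Recall that □ψ holds at a world iff ψ holds at every accessible world, and ◇ψ holds iff ψ holds at some accessible world.
Let φ = ¬◇r ∨ □r. Evaluate φ at each world:
  u (successors {v, m}): φ is false.
  v (successors {z, m}): φ is false.
  w (successors {y}): φ is true.
  x (successors {x, y, t}): φ is true.
  y (successors {x, y}): φ is true.
  z (successors {u, y}): φ is false.
  t (successors ∅): φ is true.
  m (successors {w, x, y, m}): φ is false.
For instance, at v:
  At v: ¬◇r is false, □r is false, so ¬◇r ∨ □r is false.
    At v: ◇r is true, so ¬◇r is false.
      At v: ◇r requires r at some successor in {z, m}.
        r holds at m, so ◇r is true at v.
    At v: □r requires r at every successor {z, m}.
      r fails at z, so □r is false at v.
Satisfying worlds: {w, x, y, t}

w, x, y, t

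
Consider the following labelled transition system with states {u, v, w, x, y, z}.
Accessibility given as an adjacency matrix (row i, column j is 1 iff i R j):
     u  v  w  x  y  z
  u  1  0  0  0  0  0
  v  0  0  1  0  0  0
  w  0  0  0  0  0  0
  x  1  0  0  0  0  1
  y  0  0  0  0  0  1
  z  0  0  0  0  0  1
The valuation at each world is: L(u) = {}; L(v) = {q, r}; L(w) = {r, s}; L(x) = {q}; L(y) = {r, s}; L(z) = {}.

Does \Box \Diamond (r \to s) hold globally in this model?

Let φ = \Box \Diamond (r \to s). Evaluate φ at each world:
  u (successors {u}): φ is true.
  v (successors {w}): φ is false.
  w (successors ∅): φ is true.
  x (successors {u, z}): φ is true.
  y (successors {z}): φ is true.
  z (successors {z}): φ is true.
Detail at v (counterexample):
  At v: \Box \Diamond (r \to s) requires \Diamond (r \to s) at every successor {w}.
    \Diamond (r \to s) fails at w, so \Box \Diamond (r \to s) is false at v.
      At w: no accessible worlds, so \Diamond (r \to s) is false.

No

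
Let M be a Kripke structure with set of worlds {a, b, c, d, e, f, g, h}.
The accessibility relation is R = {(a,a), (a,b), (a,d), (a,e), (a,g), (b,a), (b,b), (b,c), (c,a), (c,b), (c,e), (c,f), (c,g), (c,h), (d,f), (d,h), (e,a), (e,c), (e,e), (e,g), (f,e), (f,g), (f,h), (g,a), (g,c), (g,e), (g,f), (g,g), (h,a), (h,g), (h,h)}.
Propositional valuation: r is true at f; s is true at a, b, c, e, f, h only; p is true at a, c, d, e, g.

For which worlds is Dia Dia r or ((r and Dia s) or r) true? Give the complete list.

a, b, c, e, f, g, h

Let φ = Dia Dia r or ((r and Dia s) or r). Evaluate φ at each world:
  a (successors {a, b, d, e, g}): φ is true.
  b (successors {a, b, c}): φ is true.
  c (successors {a, b, e, f, g, h}): φ is true.
  d (successors {f, h}): φ is false.
  e (successors {a, c, e, g}): φ is true.
  f (successors {e, g, h}): φ is true.
  g (successors {a, c, e, f, g}): φ is true.
  h (successors {a, g, h}): φ is true.
For instance, at g:
  At g: Dia Dia r is true, (r and Dia s) or r is false, so Dia Dia r or ((r and Dia s) or r) is true.
    At g: Dia Dia r requires Dia r at some successor in {a, c, e, f, g}.
      Dia r holds at c, so Dia Dia r is true at g.
    At g: r and Dia s is false, r is false, so (r and Dia s) or r is false.
      At g: r is false, Dia s is true, so r and Dia s is false.
Satisfying worlds: {a, b, c, e, f, g, h}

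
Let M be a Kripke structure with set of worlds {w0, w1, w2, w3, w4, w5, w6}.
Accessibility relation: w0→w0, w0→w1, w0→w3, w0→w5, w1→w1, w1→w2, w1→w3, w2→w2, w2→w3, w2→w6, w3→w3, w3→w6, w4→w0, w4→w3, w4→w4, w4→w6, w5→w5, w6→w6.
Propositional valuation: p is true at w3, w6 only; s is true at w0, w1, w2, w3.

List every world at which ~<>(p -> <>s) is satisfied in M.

w6

Recall that <>ψ holds at a world iff ψ holds at some accessible world.
Let φ = ~<>(p -> <>s). Evaluate φ at each world:
  w0 (successors {w0, w1, w3, w5}): φ is false.
  w1 (successors {w1, w2, w3}): φ is false.
  w2 (successors {w2, w3, w6}): φ is false.
  w3 (successors {w3, w6}): φ is false.
  w4 (successors {w0, w3, w4, w6}): φ is false.
  w5 (successors {w5}): φ is false.
  w6 (successors {w6}): φ is true.
For instance, at w5:
  At w5: <>(p -> <>s) is true, so ~<>(p -> <>s) is false.
    At w5: <>(p -> <>s) requires p -> <>s at some successor in {w5}.
      p -> <>s holds at w5, so <>(p -> <>s) is true at w5.
Satisfying worlds: {w6}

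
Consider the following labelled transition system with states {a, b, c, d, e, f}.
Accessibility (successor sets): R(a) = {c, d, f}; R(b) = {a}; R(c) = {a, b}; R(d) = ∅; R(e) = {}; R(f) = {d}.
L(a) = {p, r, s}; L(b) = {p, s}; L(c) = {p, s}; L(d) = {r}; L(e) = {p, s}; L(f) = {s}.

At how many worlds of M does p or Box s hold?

5

Let φ = p or Box s. Evaluate φ at each world:
  a (successors {c, d, f}): φ is true.
  b (successors {a}): φ is true.
  c (successors {a, b}): φ is true.
  d (successors ∅): φ is true.
  e (successors ∅): φ is true.
  f (successors {d}): φ is false.
For instance, at c:
  At c: p is true, Box s is true, so p or Box s is true.
    At c: Box s requires s at every successor {a, b}.
      At a: s is true.
      At b: s is true.
    So Box s is true at c.
Satisfying worlds: {a, b, c, d, e}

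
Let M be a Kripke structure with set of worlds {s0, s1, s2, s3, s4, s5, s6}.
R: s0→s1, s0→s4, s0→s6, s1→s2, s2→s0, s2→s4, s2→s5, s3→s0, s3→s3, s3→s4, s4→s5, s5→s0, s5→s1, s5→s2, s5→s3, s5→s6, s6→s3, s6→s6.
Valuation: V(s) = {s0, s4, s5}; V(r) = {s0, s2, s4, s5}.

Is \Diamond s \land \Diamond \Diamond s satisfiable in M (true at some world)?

Yes

Let φ = \Diamond s \land \Diamond \Diamond s. Evaluate φ at each world:
  s0 (successors {s1, s4, s6}): φ is true.
  s1 (successors {s2}): φ is false.
  s2 (successors {s0, s4, s5}): φ is true.
  s3 (successors {s0, s3, s4}): φ is true.
  s4 (successors {s5}): φ is true.
  s5 (successors {s0, s1, s2, s3, s6}): φ is true.
  s6 (successors {s3, s6}): φ is false.
Detail at s0 (witness):
  At s0: \Diamond s is true, \Diamond \Diamond s is true, so \Diamond s \land \Diamond \Diamond s is true.
    At s0: \Diamond s requires s at some successor in {s1, s4, s6}.
      s holds at s4, so \Diamond s is true at s0.
    At s0: \Diamond \Diamond s requires \Diamond s at some successor in {s1, s4, s6}.
      \Diamond s holds at s4, so \Diamond \Diamond s is true at s0.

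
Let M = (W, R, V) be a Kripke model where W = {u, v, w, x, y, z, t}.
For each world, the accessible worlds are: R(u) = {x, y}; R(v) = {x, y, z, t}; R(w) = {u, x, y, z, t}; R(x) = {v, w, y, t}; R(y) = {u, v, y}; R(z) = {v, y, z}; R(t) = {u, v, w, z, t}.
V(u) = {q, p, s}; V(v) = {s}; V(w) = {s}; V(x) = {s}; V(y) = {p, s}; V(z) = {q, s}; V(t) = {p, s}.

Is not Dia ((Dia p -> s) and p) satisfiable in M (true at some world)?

No

Let φ = not Dia ((Dia p -> s) and p). Evaluate φ at each world:
  u (successors {x, y}): φ is false.
  v (successors {x, y, z, t}): φ is false.
  w (successors {u, x, y, z, t}): φ is false.
  x (successors {v, w, y, t}): φ is false.
  y (successors {u, v, y}): φ is false.
  z (successors {v, y, z}): φ is false.
  t (successors {u, v, w, z, t}): φ is false.
For instance, at y:
  At y: Dia ((Dia p -> s) and p) is true, so not Dia ((Dia p -> s) and p) is false.
    At y: Dia ((Dia p -> s) and p) requires (Dia p -> s) and p at some successor in {u, v, y}.
      (Dia p -> s) and p holds at u, so Dia ((Dia p -> s) and p) is true at y.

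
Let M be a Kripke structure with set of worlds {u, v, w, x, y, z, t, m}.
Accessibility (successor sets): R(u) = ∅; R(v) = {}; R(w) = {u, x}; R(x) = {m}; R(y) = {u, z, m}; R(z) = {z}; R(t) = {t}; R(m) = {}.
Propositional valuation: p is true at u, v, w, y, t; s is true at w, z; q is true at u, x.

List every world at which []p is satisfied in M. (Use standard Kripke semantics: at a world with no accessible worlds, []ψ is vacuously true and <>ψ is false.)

u, v, t, m

Let φ = []p. Evaluate φ at each world:
  u (successors ∅): φ is true.
  v (successors ∅): φ is true.
  w (successors {u, x}): φ is false.
  x (successors {m}): φ is false.
  y (successors {u, z, m}): φ is false.
  z (successors {z}): φ is false.
  t (successors {t}): φ is true.
  m (successors ∅): φ is true.
For instance, at y:
  At y: []p requires p at every successor {u, z, m}.
    p fails at z, so []p is false at y.
Satisfying worlds: {u, v, t, m}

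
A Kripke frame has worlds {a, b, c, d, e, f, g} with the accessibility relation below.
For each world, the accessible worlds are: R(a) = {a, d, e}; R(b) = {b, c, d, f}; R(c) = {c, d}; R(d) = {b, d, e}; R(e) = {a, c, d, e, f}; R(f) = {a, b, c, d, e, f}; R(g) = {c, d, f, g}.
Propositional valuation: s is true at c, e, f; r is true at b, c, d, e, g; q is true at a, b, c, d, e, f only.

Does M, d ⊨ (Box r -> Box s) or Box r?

At d: Box r -> Box s is false, Box r is true, so (Box r -> Box s) or Box r is true.
  At d: Box r is true, Box s is false, so Box r -> Box s is false.
    At d: Box r requires r at every successor {b, d, e}.
      At b: r is true.
      At d: r is true.
      At e: r is true.
    So Box r is true at d.
    At d: Box s requires s at every successor {b, d, e}.
      s fails at b, so Box s is false at d.
  At d: Box r requires r at every successor {b, d, e}.
    At b: r is true.
    At d: r is true.
    At e: r is true.
  So Box r is true at d.

Yes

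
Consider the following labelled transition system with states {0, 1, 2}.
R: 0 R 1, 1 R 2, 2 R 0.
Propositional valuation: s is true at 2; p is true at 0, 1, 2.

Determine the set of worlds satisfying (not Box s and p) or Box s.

0, 1, 2

Let φ = (not Box s and p) or Box s. Evaluate φ at each world:
  0 (successors {1}): φ is true.
  1 (successors {2}): φ is true.
  2 (successors {0}): φ is true.
For instance, at 2:
  At 2: not Box s and p is true, Box s is false, so (not Box s and p) or Box s is true.
    At 2: not Box s is true, p is true, so not Box s and p is true.
      At 2: Box s is false, so not Box s is true.
    At 2: Box s requires s at every successor {0}.
      s fails at 0, so Box s is false at 2.
Satisfying worlds: {0, 1, 2}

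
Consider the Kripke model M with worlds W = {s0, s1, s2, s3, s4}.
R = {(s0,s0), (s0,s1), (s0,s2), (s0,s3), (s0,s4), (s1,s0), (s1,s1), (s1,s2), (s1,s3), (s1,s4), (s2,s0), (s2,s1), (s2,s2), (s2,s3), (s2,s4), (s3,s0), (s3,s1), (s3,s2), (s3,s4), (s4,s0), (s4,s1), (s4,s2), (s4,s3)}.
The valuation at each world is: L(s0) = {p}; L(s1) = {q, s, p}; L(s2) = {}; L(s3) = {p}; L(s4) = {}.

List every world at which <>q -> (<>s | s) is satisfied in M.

Recall that <>ψ holds at a world iff ψ holds at some accessible world.
Let φ = <>q -> (<>s | s). Evaluate φ at each world:
  s0 (successors {s0, s1, s2, s3, s4}): φ is true.
  s1 (successors {s0, s1, s2, s3, s4}): φ is true.
  s2 (successors {s0, s1, s2, s3, s4}): φ is true.
  s3 (successors {s0, s1, s2, s4}): φ is true.
  s4 (successors {s0, s1, s2, s3}): φ is true.
For instance, at s4:
  At s4: <>q is true, <>s | s is true, so <>q -> (<>s | s) is true.
    At s4: <>q requires q at some successor in {s0, s1, s2, s3}.
      q holds at s1, so <>q is true at s4.
    At s4: <>s is true, s is false, so <>s | s is true.
      At s4: <>s requires s at some successor in {s0, s1, s2, s3}.
        s holds at s1, so <>s is true at s4.
Satisfying worlds: {s0, s1, s2, s3, s4}

s0, s1, s2, s3, s4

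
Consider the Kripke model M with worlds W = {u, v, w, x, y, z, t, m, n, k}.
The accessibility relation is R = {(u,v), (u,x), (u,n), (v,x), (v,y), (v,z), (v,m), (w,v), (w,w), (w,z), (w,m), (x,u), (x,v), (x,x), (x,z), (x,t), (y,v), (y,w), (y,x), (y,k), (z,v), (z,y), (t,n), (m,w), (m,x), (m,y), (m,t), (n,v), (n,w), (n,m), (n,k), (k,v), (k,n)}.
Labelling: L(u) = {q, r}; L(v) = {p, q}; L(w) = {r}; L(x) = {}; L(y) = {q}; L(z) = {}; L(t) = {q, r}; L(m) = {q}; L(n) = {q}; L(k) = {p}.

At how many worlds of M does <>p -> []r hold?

3

Let φ = <>p -> []r. Evaluate φ at each world:
  u (successors {v, x, n}): φ is false.
  v (successors {x, y, z, m}): φ is true.
  w (successors {v, w, z, m}): φ is false.
  x (successors {u, v, x, z, t}): φ is false.
  y (successors {v, w, x, k}): φ is false.
  z (successors {v, y}): φ is false.
  t (successors {n}): φ is true.
  m (successors {w, x, y, t}): φ is true.
  n (successors {v, w, m, k}): φ is false.
  k (successors {v, n}): φ is false.
For instance, at m:
  At m: <>p is false, []r is false, so <>p -> []r is true.
    At m: <>p requires p at some successor in {w, x, y, t}.
      At w: p is false.
      At x: p is false.
      At y: p is false.
      At t: p is false.
    So <>p is false at m.
    At m: []r requires r at every successor {w, x, y, t}.
      r fails at x, so []r is false at m.
Satisfying worlds: {v, t, m}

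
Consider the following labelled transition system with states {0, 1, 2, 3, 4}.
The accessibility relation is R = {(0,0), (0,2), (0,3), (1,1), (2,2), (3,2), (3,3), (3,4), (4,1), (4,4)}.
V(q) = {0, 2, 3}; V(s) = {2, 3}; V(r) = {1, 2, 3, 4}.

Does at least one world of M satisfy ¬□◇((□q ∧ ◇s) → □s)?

No

Let φ = ¬□◇((□q ∧ ◇s) → □s). Evaluate φ at each world:
  0 (successors {0, 2, 3}): φ is false.
  1 (successors {1}): φ is false.
  2 (successors {2}): φ is false.
  3 (successors {2, 3, 4}): φ is false.
  4 (successors {1, 4}): φ is false.
For instance, at 0:
  At 0: □◇((□q ∧ ◇s) → □s) is true, so ¬□◇((□q ∧ ◇s) → □s) is false.
    At 0: □◇((□q ∧ ◇s) → □s) requires ◇((□q ∧ ◇s) → □s) at every successor {0, 2, 3}.
      At 0: ◇((□q ∧ ◇s) → □s) is true.
      At 2: ◇((□q ∧ ◇s) → □s) is true.
      At 3: ◇((□q ∧ ◇s) → □s) is true.
    So □◇((□q ∧ ◇s) → □s) is true at 0.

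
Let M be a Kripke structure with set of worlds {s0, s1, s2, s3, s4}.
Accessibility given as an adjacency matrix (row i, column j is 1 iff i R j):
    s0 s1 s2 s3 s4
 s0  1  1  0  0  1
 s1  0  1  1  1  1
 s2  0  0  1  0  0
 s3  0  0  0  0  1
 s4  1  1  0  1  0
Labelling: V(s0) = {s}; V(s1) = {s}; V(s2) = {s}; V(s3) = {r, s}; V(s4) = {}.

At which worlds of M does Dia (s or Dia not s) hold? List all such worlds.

Let φ = Dia (s or Dia not s). Evaluate φ at each world:
  s0 (successors {s0, s1, s4}): φ is true.
  s1 (successors {s1, s2, s3, s4}): φ is true.
  s2 (successors {s2}): φ is true.
  s3 (successors {s4}): φ is false.
  s4 (successors {s0, s1, s3}): φ is true.
For instance, at s4:
  At s4: Dia (s or Dia not s) requires s or Dia not s at some successor in {s0, s1, s3}.
    s or Dia not s holds at s0, so Dia (s or Dia not s) is true at s4.
      At s0: s is true, Dia not s is true, so s or Dia not s is true.
Satisfying worlds: {s0, s1, s2, s4}

s0, s1, s2, s4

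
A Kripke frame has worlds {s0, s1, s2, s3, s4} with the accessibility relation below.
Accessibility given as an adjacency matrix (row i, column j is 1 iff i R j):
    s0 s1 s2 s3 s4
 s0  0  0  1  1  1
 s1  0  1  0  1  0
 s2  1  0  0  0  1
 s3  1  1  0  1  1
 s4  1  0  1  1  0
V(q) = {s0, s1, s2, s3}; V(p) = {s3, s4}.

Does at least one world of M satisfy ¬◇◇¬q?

No

Recall that ◇ψ holds at a world iff ψ holds at some accessible world.
Let φ = ¬◇◇¬q. Evaluate φ at each world:
  s0 (successors {s2, s3, s4}): φ is false.
  s1 (successors {s1, s3}): φ is false.
  s2 (successors {s0, s4}): φ is false.
  s3 (successors {s0, s1, s3, s4}): φ is false.
  s4 (successors {s0, s2, s3}): φ is false.
For instance, at s0:
  At s0: ◇◇¬q is true, so ¬◇◇¬q is false.
    At s0: ◇◇¬q requires ◇¬q at some successor in {s2, s3, s4}.
      ◇¬q holds at s2, so ◇◇¬q is true at s0.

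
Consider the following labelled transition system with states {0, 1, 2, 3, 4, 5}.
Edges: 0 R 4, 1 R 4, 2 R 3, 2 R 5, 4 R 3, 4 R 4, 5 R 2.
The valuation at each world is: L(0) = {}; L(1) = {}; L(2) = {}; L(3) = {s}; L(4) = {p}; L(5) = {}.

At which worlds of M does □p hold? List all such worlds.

Recall that □ψ holds at a world iff ψ holds at every accessible world, and ◇ψ holds iff ψ holds at some accessible world.
Let φ = □p. Evaluate φ at each world:
  0 (successors {4}): φ is true.
  1 (successors {4}): φ is true.
  2 (successors {3, 5}): φ is false.
  3 (successors ∅): φ is true.
  4 (successors {3, 4}): φ is false.
  5 (successors {2}): φ is false.
For instance, at 4:
  At 4: □p requires p at every successor {3, 4}.
    p fails at 3, so □p is false at 4.
Satisfying worlds: {0, 1, 3}

0, 1, 3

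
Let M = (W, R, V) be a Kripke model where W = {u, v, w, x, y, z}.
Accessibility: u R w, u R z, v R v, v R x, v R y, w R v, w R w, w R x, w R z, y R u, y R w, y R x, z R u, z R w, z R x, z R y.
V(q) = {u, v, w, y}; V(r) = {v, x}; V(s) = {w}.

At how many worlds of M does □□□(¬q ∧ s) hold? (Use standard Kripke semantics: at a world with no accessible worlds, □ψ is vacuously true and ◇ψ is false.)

1

Let φ = □□□(¬q ∧ s). Evaluate φ at each world:
  u (successors {w, z}): φ is false.
  v (successors {v, x, y}): φ is false.
  w (successors {v, w, x, z}): φ is false.
  x (successors ∅): φ is true.
  y (successors {u, w, x}): φ is false.
  z (successors {u, w, x, y}): φ is false.
For instance, at u:
  At u: □□□(¬q ∧ s) requires □□(¬q ∧ s) at every successor {w, z}.
    □□(¬q ∧ s) fails at w, so □□□(¬q ∧ s) is false at u.
      At w: □□(¬q ∧ s) requires □(¬q ∧ s) at every successor {v, w, x, z}.
        □(¬q ∧ s) fails at v, so □□(¬q ∧ s) is false at w.
Satisfying worlds: {x}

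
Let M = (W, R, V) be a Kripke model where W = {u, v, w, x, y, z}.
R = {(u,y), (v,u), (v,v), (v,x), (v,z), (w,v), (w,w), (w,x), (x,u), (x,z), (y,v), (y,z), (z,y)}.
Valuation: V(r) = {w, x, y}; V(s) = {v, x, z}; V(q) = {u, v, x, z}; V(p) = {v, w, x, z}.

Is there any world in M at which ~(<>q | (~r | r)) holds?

Let φ = ~(<>q | (~r | r)). Evaluate φ at each world:
  u (successors {y}): φ is false.
  v (successors {u, v, x, z}): φ is false.
  w (successors {v, w, x}): φ is false.
  x (successors {u, z}): φ is false.
  y (successors {v, z}): φ is false.
  z (successors {y}): φ is false.
For instance, at w:
  At w: <>q | (~r | r) is true, so ~(<>q | (~r | r)) is false.
    At w: <>q is true, ~r | r is true, so <>q | (~r | r) is true.
      At w: <>q requires q at some successor in {v, w, x}.
        q holds at v, so <>q is true at w.

No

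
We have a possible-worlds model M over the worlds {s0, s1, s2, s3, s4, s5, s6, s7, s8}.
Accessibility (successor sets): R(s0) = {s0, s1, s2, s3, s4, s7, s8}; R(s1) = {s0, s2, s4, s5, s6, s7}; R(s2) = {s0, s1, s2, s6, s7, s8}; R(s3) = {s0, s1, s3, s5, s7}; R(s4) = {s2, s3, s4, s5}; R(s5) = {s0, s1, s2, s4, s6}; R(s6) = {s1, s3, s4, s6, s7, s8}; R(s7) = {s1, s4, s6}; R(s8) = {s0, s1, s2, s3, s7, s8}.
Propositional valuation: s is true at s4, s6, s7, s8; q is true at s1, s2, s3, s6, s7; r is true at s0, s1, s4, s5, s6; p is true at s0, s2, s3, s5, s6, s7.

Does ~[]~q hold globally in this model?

Yes

Let φ = ~[]~q. Evaluate φ at each world:
  s0 (successors {s0, s1, s2, s3, s4, s7, s8}): φ is true.
  s1 (successors {s0, s2, s4, s5, s6, s7}): φ is true.
  s2 (successors {s0, s1, s2, s6, s7, s8}): φ is true.
  s3 (successors {s0, s1, s3, s5, s7}): φ is true.
  s4 (successors {s2, s3, s4, s5}): φ is true.
  s5 (successors {s0, s1, s2, s4, s6}): φ is true.
  s6 (successors {s1, s3, s4, s6, s7, s8}): φ is true.
  s7 (successors {s1, s4, s6}): φ is true.
  s8 (successors {s0, s1, s2, s3, s7, s8}): φ is true.
For instance, at s0:
  At s0: []~q is false, so ~[]~q is true.
    At s0: []~q requires ~q at every successor {s0, s1, s2, s3, s4, s7, s8}.
      ~q fails at s1, so []~q is false at s0.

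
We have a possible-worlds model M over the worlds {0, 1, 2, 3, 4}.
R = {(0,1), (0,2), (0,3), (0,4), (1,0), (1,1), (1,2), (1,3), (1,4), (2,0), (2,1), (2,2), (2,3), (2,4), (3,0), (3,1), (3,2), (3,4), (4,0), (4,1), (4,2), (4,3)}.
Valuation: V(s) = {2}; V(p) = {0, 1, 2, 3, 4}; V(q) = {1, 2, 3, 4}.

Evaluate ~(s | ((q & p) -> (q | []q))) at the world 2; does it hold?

At 2: s | ((q & p) -> (q | []q)) is true, so ~(s | ((q & p) -> (q | []q))) is false.
  At 2: s is true, (q & p) -> (q | []q) is true, so s | ((q & p) -> (q | []q)) is true.
    At 2: q & p is true, q | []q is true, so (q & p) -> (q | []q) is true.
      At 2: q is true, []q is false, so q | []q is true.

No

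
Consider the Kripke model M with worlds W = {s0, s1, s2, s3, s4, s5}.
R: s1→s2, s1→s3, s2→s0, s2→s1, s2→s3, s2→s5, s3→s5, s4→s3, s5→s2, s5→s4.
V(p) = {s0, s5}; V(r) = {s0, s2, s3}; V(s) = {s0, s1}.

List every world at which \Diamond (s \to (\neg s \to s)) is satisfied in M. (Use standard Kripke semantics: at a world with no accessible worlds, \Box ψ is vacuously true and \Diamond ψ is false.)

Let φ = \Diamond (s \to (\neg s \to s)). Evaluate φ at each world:
  s0 (successors ∅): φ is false.
  s1 (successors {s2, s3}): φ is true.
  s2 (successors {s0, s1, s3, s5}): φ is true.
  s3 (successors {s5}): φ is true.
  s4 (successors {s3}): φ is true.
  s5 (successors {s2, s4}): φ is true.
For instance, at s3:
  At s3: \Diamond (s \to (\neg s \to s)) requires s \to (\neg s \to s) at some successor in {s5}.
    s \to (\neg s \to s) holds at s5, so \Diamond (s \to (\neg s \to s)) is true at s3.
Satisfying worlds: {s1, s2, s3, s4, s5}

s1, s2, s3, s4, s5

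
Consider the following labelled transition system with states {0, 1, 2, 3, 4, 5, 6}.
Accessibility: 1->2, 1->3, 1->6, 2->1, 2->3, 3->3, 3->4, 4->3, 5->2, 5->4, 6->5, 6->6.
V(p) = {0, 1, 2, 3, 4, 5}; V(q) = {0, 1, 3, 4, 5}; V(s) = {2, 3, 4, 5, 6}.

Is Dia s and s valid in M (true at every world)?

Let φ = Dia s and s. Evaluate φ at each world:
  0 (successors ∅): φ is false.
  1 (successors {2, 3, 6}): φ is false.
  2 (successors {1, 3}): φ is true.
  3 (successors {3, 4}): φ is true.
  4 (successors {3}): φ is true.
  5 (successors {2, 4}): φ is true.
  6 (successors {5, 6}): φ is true.
Detail at 0 (counterexample):
  At 0: Dia s is false, s is false, so Dia s and s is false.
    At 0: no accessible worlds, so Dia s is false.

No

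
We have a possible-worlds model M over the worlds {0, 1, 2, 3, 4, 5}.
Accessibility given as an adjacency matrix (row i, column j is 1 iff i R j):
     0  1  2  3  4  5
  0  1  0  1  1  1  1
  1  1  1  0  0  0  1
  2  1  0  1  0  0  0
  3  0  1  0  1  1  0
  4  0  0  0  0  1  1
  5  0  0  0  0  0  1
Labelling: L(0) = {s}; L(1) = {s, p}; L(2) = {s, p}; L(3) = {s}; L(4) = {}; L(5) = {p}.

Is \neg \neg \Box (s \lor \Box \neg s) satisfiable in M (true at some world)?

Yes

Recall that \Box ψ holds at a world iff ψ holds at every accessible world, and \Diamond ψ holds iff ψ holds at some accessible world.
Let φ = \neg \neg \Box (s \lor \Box \neg s). Evaluate φ at each world:
  0 (successors {0, 2, 3, 4, 5}): φ is true.
  1 (successors {0, 1, 5}): φ is true.
  2 (successors {0, 2}): φ is true.
  3 (successors {1, 3, 4}): φ is true.
  4 (successors {4, 5}): φ is true.
  5 (successors {5}): φ is true.
Detail at 0 (witness):
  At 0: \neg \Box (s \lor \Box \neg s) is false, so \neg \neg \Box (s \lor \Box \neg s) is true.
    At 0: \Box (s \lor \Box \neg s) is true, so \neg \Box (s \lor \Box \neg s) is false.
      At 0: \Box (s \lor \Box \neg s) requires s \lor \Box \neg s at every successor {0, 2, 3, 4, 5}.
        At 0: s \lor \Box \neg s is true.
        At 2: s \lor \Box \neg s is true.
        At 3: s \lor \Box \neg s is true.
        At 4: s \lor \Box \neg s is true.
        At 5: s \lor \Box \neg s is true.
      So \Box (s \lor \Box \neg s) is true at 0.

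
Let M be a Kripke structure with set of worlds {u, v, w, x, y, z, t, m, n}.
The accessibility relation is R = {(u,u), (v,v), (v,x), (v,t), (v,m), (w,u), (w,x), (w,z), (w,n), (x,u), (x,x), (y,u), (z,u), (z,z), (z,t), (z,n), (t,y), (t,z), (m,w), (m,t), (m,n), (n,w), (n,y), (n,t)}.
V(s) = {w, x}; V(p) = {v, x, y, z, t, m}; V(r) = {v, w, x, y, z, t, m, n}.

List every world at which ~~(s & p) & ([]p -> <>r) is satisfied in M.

Let φ = ~~(s & p) & ([]p -> <>r). Evaluate φ at each world:
  u (successors {u}): φ is false.
  v (successors {v, x, t, m}): φ is false.
  w (successors {u, x, z, n}): φ is false.
  x (successors {u, x}): φ is true.
  y (successors {u}): φ is false.
  z (successors {u, z, t, n}): φ is false.
  t (successors {y, z}): φ is false.
  m (successors {w, t, n}): φ is false.
  n (successors {w, y, t}): φ is false.
For instance, at n:
  At n: ~~(s & p) is false, []p -> <>r is true, so ~~(s & p) & ([]p -> <>r) is false.
    At n: []p is false, <>r is true, so []p -> <>r is true.
      At n: []p requires p at every successor {w, y, t}.
        p fails at w, so []p is false at n.
      At n: <>r requires r at some successor in {w, y, t}.
        r holds at w, so <>r is true at n.
Satisfying worlds: {x}

x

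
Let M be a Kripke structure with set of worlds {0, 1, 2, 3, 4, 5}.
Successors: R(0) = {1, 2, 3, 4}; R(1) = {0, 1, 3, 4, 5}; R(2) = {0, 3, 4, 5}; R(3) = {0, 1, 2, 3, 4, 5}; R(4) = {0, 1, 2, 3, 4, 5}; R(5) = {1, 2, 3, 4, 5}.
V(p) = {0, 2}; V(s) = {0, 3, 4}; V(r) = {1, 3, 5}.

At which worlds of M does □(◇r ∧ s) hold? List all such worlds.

none

Let φ = □(◇r ∧ s). Evaluate φ at each world:
  0 (successors {1, 2, 3, 4}): φ is false.
  1 (successors {0, 1, 3, 4, 5}): φ is false.
  2 (successors {0, 3, 4, 5}): φ is false.
  3 (successors {0, 1, 2, 3, 4, 5}): φ is false.
  4 (successors {0, 1, 2, 3, 4, 5}): φ is false.
  5 (successors {1, 2, 3, 4, 5}): φ is false.
For instance, at 4:
  At 4: □(◇r ∧ s) requires ◇r ∧ s at every successor {0, 1, 2, 3, 4, 5}.
    ◇r ∧ s fails at 1, so □(◇r ∧ s) is false at 4.
      At 1: ◇r is true, s is false, so ◇r ∧ s is false.
Satisfying worlds: none.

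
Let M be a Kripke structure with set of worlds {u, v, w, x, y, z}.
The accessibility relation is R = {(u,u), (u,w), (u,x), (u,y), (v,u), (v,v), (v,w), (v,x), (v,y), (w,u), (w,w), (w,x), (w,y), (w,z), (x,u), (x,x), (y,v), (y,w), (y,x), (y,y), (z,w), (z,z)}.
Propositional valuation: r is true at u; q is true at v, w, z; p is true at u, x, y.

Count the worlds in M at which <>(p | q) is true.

Recall that <>ψ holds at a world iff ψ holds at some accessible world.
Let φ = <>(p | q). Evaluate φ at each world:
  u (successors {u, w, x, y}): φ is true.
  v (successors {u, v, w, x, y}): φ is true.
  w (successors {u, w, x, y, z}): φ is true.
  x (successors {u, x}): φ is true.
  y (successors {v, w, x, y}): φ is true.
  z (successors {w, z}): φ is true.
For instance, at y:
  At y: <>(p | q) requires p | q at some successor in {v, w, x, y}.
    p | q holds at v, so <>(p | q) is true at y.
Satisfying worlds: {u, v, w, x, y, z}

6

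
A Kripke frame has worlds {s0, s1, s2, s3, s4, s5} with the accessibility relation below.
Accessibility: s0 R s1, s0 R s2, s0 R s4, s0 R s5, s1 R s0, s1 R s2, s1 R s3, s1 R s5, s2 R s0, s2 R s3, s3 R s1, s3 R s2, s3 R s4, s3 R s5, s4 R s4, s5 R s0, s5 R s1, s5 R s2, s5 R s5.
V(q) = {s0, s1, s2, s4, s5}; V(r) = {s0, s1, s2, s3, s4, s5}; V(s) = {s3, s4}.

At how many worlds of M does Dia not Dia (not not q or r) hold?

0

Let φ = Dia not Dia (not not q or r). Evaluate φ at each world:
  s0 (successors {s1, s2, s4, s5}): φ is false.
  s1 (successors {s0, s2, s3, s5}): φ is false.
  s2 (successors {s0, s3}): φ is false.
  s3 (successors {s1, s2, s4, s5}): φ is false.
  s4 (successors {s4}): φ is false.
  s5 (successors {s0, s1, s2, s5}): φ is false.
For instance, at s4:
  At s4: Dia not Dia (not not q or r) requires not Dia (not not q or r) at some successor in {s4}.
    At s4: not Dia (not not q or r) is false.
  So Dia not Dia (not not q or r) is false at s4.
Satisfying worlds: none.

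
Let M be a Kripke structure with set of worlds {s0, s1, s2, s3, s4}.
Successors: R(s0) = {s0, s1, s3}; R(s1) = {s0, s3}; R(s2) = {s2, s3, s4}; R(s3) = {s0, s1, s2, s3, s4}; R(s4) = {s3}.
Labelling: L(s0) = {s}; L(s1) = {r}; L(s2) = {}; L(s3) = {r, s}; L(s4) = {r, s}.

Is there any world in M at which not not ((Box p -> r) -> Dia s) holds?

Let φ = not not ((Box p -> r) -> Dia s). Evaluate φ at each world:
  s0 (successors {s0, s1, s3}): φ is true.
  s1 (successors {s0, s3}): φ is true.
  s2 (successors {s2, s3, s4}): φ is true.
  s3 (successors {s0, s1, s2, s3, s4}): φ is true.
  s4 (successors {s3}): φ is true.
Detail at s0 (witness):
  At s0: not ((Box p -> r) -> Dia s) is false, so not not ((Box p -> r) -> Dia s) is true.
    At s0: (Box p -> r) -> Dia s is true, so not ((Box p -> r) -> Dia s) is false.
      At s0: Box p -> r is true, Dia s is true, so (Box p -> r) -> Dia s is true.

Yes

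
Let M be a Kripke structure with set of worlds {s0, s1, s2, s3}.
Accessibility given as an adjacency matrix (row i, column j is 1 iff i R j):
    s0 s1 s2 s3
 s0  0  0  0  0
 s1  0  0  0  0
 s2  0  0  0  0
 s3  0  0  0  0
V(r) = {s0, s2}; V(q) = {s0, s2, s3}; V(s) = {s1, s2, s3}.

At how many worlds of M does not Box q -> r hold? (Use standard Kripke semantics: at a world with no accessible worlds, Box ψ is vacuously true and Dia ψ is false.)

4

Let φ = not Box q -> r. Evaluate φ at each world:
  s0 (successors ∅): φ is true.
  s1 (successors ∅): φ is true.
  s2 (successors ∅): φ is true.
  s3 (successors ∅): φ is true.
For instance, at s2:
  At s2: not Box q is false, r is true, so not Box q -> r is true.
    At s2: Box q is true, so not Box q is false.
      At s2: no accessible worlds, so Box q holds vacuously.
Satisfying worlds: {s0, s1, s2, s3}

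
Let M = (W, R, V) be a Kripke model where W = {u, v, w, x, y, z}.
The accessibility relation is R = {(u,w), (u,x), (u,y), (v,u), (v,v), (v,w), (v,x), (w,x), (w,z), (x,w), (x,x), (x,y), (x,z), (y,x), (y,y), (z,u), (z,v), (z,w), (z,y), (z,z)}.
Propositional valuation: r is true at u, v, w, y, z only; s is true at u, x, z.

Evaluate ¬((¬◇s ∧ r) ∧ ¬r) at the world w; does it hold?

Yes

At w: (¬◇s ∧ r) ∧ ¬r is false, so ¬((¬◇s ∧ r) ∧ ¬r) is true.
  At w: ¬◇s ∧ r is false, ¬r is false, so (¬◇s ∧ r) ∧ ¬r is false.
    At w: ¬◇s is false, r is true, so ¬◇s ∧ r is false.
      At w: ◇s is true, so ¬◇s is false.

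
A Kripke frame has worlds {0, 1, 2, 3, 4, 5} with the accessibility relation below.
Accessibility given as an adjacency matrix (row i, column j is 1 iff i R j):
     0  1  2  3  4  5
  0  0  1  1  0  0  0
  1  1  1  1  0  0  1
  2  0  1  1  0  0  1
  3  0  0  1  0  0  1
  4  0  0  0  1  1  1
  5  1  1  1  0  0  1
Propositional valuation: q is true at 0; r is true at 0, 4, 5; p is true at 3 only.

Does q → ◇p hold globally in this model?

No

Recall that ◇ψ holds at a world iff ψ holds at some accessible world.
Let φ = q → ◇p. Evaluate φ at each world:
  0 (successors {1, 2}): φ is false.
  1 (successors {0, 1, 2, 5}): φ is true.
  2 (successors {1, 2, 5}): φ is true.
  3 (successors {2, 5}): φ is true.
  4 (successors {3, 4, 5}): φ is true.
  5 (successors {0, 1, 2, 5}): φ is true.
Detail at 0 (counterexample):
  At 0: q is true, ◇p is false, so q → ◇p is false.
    At 0: ◇p requires p at some successor in {1, 2}.
      At 1: p is false.
      At 2: p is false.
    So ◇p is false at 0.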